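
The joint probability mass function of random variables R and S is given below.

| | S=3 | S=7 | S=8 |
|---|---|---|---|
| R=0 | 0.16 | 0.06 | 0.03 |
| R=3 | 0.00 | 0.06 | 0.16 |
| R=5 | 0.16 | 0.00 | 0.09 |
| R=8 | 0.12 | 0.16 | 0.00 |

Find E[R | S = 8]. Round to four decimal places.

P(S = 8) = 0.28.
Σ R·P over the event = 0·(0.03) + 3·(0.16) + 5·(0.09) = 0.93.
E[R | S = 8] = (0.93) / (0.28) = 3.3214.

3.3214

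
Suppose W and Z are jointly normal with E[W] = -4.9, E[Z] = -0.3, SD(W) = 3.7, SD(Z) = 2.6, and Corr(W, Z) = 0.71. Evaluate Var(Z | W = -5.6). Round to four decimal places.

For a bivariate normal, Var(Z | W=x) = σ_Z²(1 − ρ²).
Var(Z | W=-5.6) = (2.6)²·(1 − (0.71)²) = 6.76·0.4959 = 3.3523.

3.3523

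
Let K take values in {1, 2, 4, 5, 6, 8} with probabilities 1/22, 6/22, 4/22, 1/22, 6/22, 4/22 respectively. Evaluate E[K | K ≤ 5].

P(K ≤ 5) = 6/11.
Σ over the event: 1·1/22 + 2·3/11 + 4·2/11 + 5·1/22 = 17/11.
E[K | K ≤ 5] = (17/11) / (6/11) = 17/6.

17/6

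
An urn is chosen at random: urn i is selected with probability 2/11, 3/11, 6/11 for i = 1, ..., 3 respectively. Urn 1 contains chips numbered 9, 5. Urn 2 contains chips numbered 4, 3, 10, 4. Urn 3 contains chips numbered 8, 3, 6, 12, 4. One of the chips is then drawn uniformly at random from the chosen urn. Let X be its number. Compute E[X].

E[X | urn 1] = (9+5)/2 = 7.
E[X | urn 2] = (4+3+10+4)/4 = 21/4.
E[X | urn 3] = (8+3+6+12+4)/5 = 33/5.
By the law of total expectation,
E[X] = (2/11)·(7) + (3/11)·(21/4) + (6/11)·(33/5) = 1387/220.

1387/220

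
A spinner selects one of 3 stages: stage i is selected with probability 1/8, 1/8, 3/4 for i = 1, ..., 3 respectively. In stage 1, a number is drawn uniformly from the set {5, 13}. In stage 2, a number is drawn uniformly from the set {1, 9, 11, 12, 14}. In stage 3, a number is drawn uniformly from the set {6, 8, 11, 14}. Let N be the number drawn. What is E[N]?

E[N | stage 1] = (5+13)/2 = 9.
E[N | stage 2] = (1+9+11+12+14)/5 = 47/5.
E[N | stage 3] = (6+8+11+14)/4 = 39/4.
By the law of total expectation,
E[N] = (1/8)·(9) + (1/8)·(47/5) + (3/4)·(39/4) = 769/80.

769/80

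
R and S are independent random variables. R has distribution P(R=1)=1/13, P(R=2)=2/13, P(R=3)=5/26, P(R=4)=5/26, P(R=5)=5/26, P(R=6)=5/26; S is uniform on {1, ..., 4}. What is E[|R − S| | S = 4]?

P(S = 4) = 1/4.
Summing |R−S|·P(x,y) over outcomes with S = 4 gives 17/52.
E[|R − S| | S = 4] = (17/52) / (1/4) = 17/13.

17/13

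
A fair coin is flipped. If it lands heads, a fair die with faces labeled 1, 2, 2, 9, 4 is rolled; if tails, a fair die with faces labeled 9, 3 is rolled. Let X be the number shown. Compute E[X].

E[X | heads] = (1+2+2+9+4)/5 = 18/5.
E[X | tails] = (9+3)/2 = 6.
By the law of total expectation,
E[X] = (1/2)·(18/5) + (1/2)·(6) = 24/5.

24/5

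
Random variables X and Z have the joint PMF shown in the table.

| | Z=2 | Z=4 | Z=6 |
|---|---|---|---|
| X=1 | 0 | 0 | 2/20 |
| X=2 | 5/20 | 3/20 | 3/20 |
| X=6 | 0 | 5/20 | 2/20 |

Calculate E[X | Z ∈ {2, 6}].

5/2

P(Z ∈ {2, 6}) = 3/5.
Σ X·P over the event = 1·(2/20) + 2·(5/20) + 2·(3/20) + 6·(2/20) = 3/2.
E[X | Z ∈ {2, 6}] = (3/2) / (3/5) = 5/2.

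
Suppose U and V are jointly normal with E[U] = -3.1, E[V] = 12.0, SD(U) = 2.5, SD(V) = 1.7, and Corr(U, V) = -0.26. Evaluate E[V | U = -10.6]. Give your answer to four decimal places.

The regression of V on U has slope ρ·σ_V/σ_U and passes through (μ_U, μ_V).
E[V | U=-10.6] = 12.0 + (-0.26)·(1.7/2.5)·(-10.6 − (-3.1)) = 12.0 + (-0.1768)·(-7.5) = 13.3260.

13.3260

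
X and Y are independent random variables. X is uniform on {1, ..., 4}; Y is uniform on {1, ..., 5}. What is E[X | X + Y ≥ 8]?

11/3

P(X + Y ≥ 8) = 3/20.
Summing X·P(x,y) over outcomes with X + Y ≥ 8 gives 11/20.
E[X | X + Y ≥ 8] = (11/20) / (3/20) = 11/3.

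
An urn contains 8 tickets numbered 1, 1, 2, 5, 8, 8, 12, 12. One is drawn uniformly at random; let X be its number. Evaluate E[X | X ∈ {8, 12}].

10

P(X ∈ {8, 12}) = 1/2.
Σ over the event: 8·1/4 + 12·1/4 = 5.
E[X | X ∈ {8, 12}] = (5) / (1/2) = 10.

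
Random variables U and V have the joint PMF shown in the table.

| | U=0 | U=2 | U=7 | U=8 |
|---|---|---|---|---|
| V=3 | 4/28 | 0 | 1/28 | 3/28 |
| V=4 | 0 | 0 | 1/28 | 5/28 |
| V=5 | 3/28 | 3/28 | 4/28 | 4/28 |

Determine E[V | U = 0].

P(U = 0) = 1/4.
Σ V·P over the event = 3·(4/28) + 5·(3/28) = 27/28.
E[V | U = 0] = (27/28) / (1/4) = 27/7.

27/7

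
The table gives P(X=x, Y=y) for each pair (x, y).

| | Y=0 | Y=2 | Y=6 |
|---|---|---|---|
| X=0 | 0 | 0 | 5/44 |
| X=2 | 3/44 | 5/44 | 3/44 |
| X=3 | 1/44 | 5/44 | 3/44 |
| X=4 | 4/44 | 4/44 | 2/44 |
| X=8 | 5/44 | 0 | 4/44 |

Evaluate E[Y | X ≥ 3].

18/7

P(X ≥ 3) = 7/11.
Σ Y·P over the event = 0·(1/44) + 2·(5/44) + 6·(3/44) + 0·(4/44) + 2·(4/44) + 6·(2/44) + 0·(5/44) + 6·(4/44) = 18/11.
E[Y | X ≥ 3] = (18/11) / (7/11) = 18/7.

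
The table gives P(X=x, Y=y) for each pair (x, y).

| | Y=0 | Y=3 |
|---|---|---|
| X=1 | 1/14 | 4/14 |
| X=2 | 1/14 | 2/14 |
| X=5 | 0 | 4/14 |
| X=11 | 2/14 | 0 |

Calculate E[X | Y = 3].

P(Y = 3) = 5/7.
Σ X·P over the event = 1·(4/14) + 2·(2/14) + 5·(4/14) = 2.
E[X | Y = 3] = (2) / (5/7) = 14/5.

14/5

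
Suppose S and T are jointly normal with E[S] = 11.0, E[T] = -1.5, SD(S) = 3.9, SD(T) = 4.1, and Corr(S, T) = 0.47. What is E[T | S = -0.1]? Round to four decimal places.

The regression of T on S has slope ρ·σ_T/σ_S and passes through (μ_S, μ_T).
E[T | S=-0.1] = -1.5 + (0.47)·(4.1/3.9)·(-0.1 − (11.0)) = -1.5 + (0.4941)·(-11.1) = -6.9845.

-6.9845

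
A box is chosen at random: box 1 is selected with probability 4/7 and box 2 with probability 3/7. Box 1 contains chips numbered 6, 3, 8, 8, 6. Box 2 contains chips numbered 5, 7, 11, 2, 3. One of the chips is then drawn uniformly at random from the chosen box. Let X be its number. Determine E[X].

E[X | box 1] = (6+3+8+8+6)/5 = 31/5.
E[X | box 2] = (5+7+11+2+3)/5 = 28/5.
By the law of total expectation,
E[X] = (4/7)·(31/5) + (3/7)·(28/5) = 208/35.

208/35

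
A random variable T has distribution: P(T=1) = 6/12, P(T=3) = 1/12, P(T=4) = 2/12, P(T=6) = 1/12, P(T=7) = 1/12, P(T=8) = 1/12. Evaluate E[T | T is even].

P(T is even) = 1/3.
Σ over the event: 4·1/6 + 6·1/12 + 8·1/12 = 11/6.
E[T | T is even] = (11/6) / (1/3) = 11/2.

11/2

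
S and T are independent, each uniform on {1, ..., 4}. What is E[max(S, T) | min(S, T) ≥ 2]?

Outcomes with min(S, T) ≥ 2: (2,2), (2,3), (2,4), (3,2), (3,3), (3,4), (4,2), (4,3), (4,4), each with probability 1/16.
E[max(S, T) | min(S, T) ≥ 2] = (2 + 3 + 4 + 3 + 3 + 4 + 4 + 4 + 4) / 9 = 31/9.

31/9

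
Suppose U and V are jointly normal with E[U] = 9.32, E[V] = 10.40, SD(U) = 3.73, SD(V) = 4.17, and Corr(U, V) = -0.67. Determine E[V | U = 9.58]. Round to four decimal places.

E[V | U=x] = μ_V + ρ(σ_V/σ_U)(x − μ_U) for jointly normal variables.
E[V | U=9.58] = 10.40 + (-0.67)·(4.17/3.73)·(9.58 − (9.32)) = 10.40 + (-0.74903)·(0.26) = 10.2053.

10.2053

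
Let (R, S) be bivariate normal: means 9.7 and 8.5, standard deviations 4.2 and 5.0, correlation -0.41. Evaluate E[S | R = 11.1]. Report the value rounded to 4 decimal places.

E[S | R=x] = μ_S + ρ(σ_S/σ_R)(x − μ_R) for jointly normal variables.
E[S | R=11.1] = 8.5 + (-0.41)·(5.0/4.2)·(11.1 − (9.7)) = 8.5 + (-0.4881)·(1.4) = 7.8167.

7.8167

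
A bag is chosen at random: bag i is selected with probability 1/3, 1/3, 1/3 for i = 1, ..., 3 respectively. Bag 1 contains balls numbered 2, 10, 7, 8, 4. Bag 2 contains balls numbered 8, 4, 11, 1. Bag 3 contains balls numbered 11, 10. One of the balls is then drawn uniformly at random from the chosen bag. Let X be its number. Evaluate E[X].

E[X | bag 1] = (2+10+7+8+4)/5 = 31/5.
E[X | bag 2] = (8+4+11+1)/4 = 6.
E[X | bag 3] = (11+10)/2 = 21/2.
E[X] = (1/3)·(31/5) + (1/3)·(6) + (1/3)·(21/2) = 227/30.

227/30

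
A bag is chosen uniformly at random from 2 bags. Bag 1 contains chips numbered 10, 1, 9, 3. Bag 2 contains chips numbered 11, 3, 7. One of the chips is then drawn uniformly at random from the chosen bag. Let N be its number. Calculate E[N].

E[N | bag 1] = (10+1+9+3)/4 = 23/4.
E[N | bag 2] = (11+3+7)/3 = 7.
By the law of total expectation,
E[N] = (1/2)·(23/4) + (1/2)·(7) = 51/8.

51/8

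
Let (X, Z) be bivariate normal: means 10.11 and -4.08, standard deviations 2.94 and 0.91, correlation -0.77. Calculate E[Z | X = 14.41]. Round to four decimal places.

For a bivariate normal, E[Z | X=x] = μ_Z + ρ·(σ_Z/σ_X)·(x − μ_X).
E[Z | X=14.41] = -4.08 + (-0.77)·(0.91/2.94)·(14.41 − (10.11)) = -4.08 + (-0.23833)·(4.3) = -5.1048.

-5.1048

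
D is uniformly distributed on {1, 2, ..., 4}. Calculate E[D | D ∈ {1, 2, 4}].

P(D ∈ {1, 2, 4}) = 3/4.
Σ over the event: 1·1/4 + 2·1/4 + 4·1/4 = 7/4.
E[D | D ∈ {1, 2, 4}] = (7/4) / (3/4) = 7/3.

7/3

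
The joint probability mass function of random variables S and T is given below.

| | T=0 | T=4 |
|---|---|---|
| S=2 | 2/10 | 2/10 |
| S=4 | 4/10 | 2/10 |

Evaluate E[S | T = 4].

P(T = 4) = 2/5.
Σ S·P over the event = 2·(2/10) + 4·(2/10) = 6/5.
E[S | T = 4] = (6/5) / (2/5) = 3.

3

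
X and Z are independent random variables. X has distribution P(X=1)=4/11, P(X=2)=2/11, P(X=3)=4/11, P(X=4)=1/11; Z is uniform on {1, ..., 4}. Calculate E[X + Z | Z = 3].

P(Z = 3) = 1/4.
Summing (X+Z)·P(x,y) over outcomes with Z = 3 gives 57/44.
E[X + Z | Z = 3] = (57/44) / (1/4) = 57/11.

57/11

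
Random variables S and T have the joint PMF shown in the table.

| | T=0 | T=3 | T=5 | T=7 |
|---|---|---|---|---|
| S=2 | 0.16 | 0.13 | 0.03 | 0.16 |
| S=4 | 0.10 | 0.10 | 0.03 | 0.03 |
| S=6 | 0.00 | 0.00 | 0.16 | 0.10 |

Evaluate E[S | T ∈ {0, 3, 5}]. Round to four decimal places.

3.5493

P(T ∈ {0, 3, 5}) = 0.71.
Σ S·P over the event = 2·(0.16) + 2·(0.13) + 2·(0.03) + 4·(0.10) + 4·(0.10) + 4·(0.03) + 6·(0.16) = 2.52.
E[S | T ∈ {0, 3, 5}] = (2.52) / (0.71) = 3.5493.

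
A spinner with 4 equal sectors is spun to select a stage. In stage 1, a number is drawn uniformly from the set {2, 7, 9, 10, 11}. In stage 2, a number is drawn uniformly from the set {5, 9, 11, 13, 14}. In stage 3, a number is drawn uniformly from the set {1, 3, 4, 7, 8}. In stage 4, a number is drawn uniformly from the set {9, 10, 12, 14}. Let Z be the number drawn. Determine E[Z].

681/80

E[Z | stage 1] = (2+7+9+10+11)/5 = 39/5.
E[Z | stage 2] = (5+9+11+13+14)/5 = 52/5.
E[Z | stage 3] = (1+3+4+7+8)/5 = 23/5.
E[Z | stage 4] = (9+10+12+14)/4 = 45/4.
E[Z] = (1/4)·(39/5) + (1/4)·(52/5) + (1/4)·(23/5) + (1/4)·(45/4) = 681/80.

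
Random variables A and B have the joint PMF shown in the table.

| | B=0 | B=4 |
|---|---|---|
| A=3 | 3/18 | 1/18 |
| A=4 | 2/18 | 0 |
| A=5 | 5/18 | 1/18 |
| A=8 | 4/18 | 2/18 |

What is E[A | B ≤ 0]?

P(B ≤ 0) = 7/9.
Σ A·P over the event = 3·(3/18) + 4·(2/18) + 5·(5/18) + 8·(4/18) = 37/9.
E[A | B ≤ 0] = (37/9) / (7/9) = 37/7.

37/7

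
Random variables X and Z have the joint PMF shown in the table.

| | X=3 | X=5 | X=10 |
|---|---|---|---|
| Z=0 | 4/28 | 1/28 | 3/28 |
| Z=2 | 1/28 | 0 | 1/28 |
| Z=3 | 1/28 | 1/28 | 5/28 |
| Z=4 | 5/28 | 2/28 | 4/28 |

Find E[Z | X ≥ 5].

P(X ≥ 5) = 17/28.
Σ Z·P over the event = 0·(1/28) + 3·(1/28) + 4·(2/28) + 0·(3/28) + 2·(1/28) + 3·(5/28) + 4·(4/28) = 11/7.
E[Z | X ≥ 5] = (11/7) / (17/28) = 44/17.

44/17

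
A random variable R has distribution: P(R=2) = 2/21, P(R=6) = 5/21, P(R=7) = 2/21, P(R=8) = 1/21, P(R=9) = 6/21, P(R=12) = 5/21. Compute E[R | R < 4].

2

P(R < 4) = 2/21.
Σ over the event: 2·2/21 = 4/21.
E[R | R < 4] = (4/21) / (2/21) = 2.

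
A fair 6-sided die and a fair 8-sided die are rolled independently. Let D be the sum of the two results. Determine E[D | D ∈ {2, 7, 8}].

92/13

P(D ∈ {2, 7, 8}) = 13/48.
Σ over the event: 2·1/48 + 7·1/8 + 8·1/8 = 23/12.
E[D | D ∈ {2, 7, 8}] = (23/12) / (13/48) = 92/13.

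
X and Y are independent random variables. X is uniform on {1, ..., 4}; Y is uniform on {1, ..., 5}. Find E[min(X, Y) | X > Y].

P(X > Y) = 3/10.
Summing min(X,Y)·P(x,y) over outcomes with X > Y gives 1/2.
E[min(X, Y) | X > Y] = (1/2) / (3/10) = 5/3.

5/3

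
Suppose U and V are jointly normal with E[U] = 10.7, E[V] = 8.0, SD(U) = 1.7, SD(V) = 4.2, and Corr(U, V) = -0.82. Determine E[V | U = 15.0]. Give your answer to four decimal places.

-0.7113

E[V | U=x] = μ_V + ρ(σ_V/σ_U)(x − μ_U) for jointly normal variables.
E[V | U=15.0] = 8.0 + (-0.82)·(4.2/1.7)·(15.0 − (10.7)) = 8.0 + (-2.02588)·(4.3) = -0.7113.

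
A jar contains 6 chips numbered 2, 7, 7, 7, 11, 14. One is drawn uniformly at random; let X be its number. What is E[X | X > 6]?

46/5

P(X > 6) = 5/6.
Σ over the event: 7·1/2 + 11·1/6 + 14·1/6 = 23/3.
E[X | X > 6] = (23/3) / (5/6) = 46/5.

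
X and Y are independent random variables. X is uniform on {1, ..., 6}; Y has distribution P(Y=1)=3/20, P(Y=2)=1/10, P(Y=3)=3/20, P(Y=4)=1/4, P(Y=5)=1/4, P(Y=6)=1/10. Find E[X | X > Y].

226/47

P(X > Y) = 47/120.
Summing X·P(x,y) over outcomes with X > Y gives 113/60.
E[X | X > Y] = (113/60) / (47/120) = 226/47.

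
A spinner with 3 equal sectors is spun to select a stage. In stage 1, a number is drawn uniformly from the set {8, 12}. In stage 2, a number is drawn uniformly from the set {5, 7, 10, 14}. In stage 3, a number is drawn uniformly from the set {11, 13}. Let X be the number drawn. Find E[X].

E[X | stage 1] = (8+12)/2 = 10.
E[X | stage 2] = (5+7+10+14)/4 = 9.
E[X | stage 3] = (11+13)/2 = 12.
By the law of total expectation,
E[X] = (1/3)·(10) + (1/3)·(9) + (1/3)·(12) = 31/3.

31/3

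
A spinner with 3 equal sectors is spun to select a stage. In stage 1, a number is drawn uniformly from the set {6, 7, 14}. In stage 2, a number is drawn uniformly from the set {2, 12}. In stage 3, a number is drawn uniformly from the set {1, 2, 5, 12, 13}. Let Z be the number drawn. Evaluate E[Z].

E[Z | stage 1] = (6+7+14)/3 = 9.
E[Z | stage 2] = (2+12)/2 = 7.
E[Z | stage 3] = (1+2+5+12+13)/5 = 33/5.
By the law of total expectation,
E[Z] = (1/3)·(9) + (1/3)·(7) + (1/3)·(33/5) = 113/15.

113/15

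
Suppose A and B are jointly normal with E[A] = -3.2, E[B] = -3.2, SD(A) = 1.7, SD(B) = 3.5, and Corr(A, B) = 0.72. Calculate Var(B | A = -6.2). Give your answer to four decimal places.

5.8996

Var(B | A=x) = (1 − ρ²)·σ_B².
Var(B | A=-6.2) = (3.5)²·(1 − (0.72)²) = 12.25·0.4816 = 5.8996.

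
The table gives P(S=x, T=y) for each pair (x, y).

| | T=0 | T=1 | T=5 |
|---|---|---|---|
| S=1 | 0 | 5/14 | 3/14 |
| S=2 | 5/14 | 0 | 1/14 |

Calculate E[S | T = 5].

P(T = 5) = 2/7.
Σ S·P over the event = 1·(3/14) + 2·(1/14) = 5/14.
E[S | T = 5] = (5/14) / (2/7) = 5/4.

5/4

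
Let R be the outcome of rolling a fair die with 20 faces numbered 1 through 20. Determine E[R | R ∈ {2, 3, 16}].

P(R ∈ {2, 3, 16}) = 3/20.
Σ over the event: 2·1/20 + 3·1/20 + 16·1/20 = 21/20.
E[R | R ∈ {2, 3, 16}] = (21/20) / (3/20) = 7.

7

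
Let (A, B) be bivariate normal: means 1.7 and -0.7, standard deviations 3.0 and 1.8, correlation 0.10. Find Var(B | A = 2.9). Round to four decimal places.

The conditional variance in a bivariate normal is σ_B²(1 − ρ²), independent of x.
Var(B | A=2.9) = (1.8)²·(1 − (0.10)²) = 3.24·0.99 = 3.2076.

3.2076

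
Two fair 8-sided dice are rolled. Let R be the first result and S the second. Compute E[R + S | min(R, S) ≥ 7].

15

Outcomes with min(R, S) ≥ 7: (7,7), (7,8), (8,7), (8,8), each with probability 1/64.
E[R + S | min(R, S) ≥ 7] = (14 + 15 + 15 + 16) / 4 = 15.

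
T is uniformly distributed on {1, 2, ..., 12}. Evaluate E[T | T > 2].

Given T > 2, T is equally likely to be any of {3, 4, 5, 6, 7, 8, 9, 10, 11, 12}.
E[T | T > 2] = (3 + 4 + 5 + 6 + 7 + 8 + 9 + 10 + 11 + 12) / 10 = 15/2.

15/2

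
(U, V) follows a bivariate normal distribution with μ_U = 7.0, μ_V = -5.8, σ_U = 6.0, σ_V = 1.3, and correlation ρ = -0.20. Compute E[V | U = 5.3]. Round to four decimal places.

For a bivariate normal, E[V | U=x] = μ_V + ρ·(σ_V/σ_U)·(x − μ_U).
E[V | U=5.3] = -5.8 + (-0.20)·(1.3/6.0)·(5.3 − (7.0)) = -5.8 + (-0.043333)·(-1.7) = -5.7263.

-5.7263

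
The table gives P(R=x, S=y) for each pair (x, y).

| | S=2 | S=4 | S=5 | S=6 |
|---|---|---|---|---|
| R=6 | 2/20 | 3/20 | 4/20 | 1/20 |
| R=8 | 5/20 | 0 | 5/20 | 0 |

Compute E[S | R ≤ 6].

21/5

P(R ≤ 6) = 1/2.
Σ S·P over the event = 2·(2/20) + 4·(3/20) + 5·(4/20) + 6·(1/20) = 21/10.
E[S | R ≤ 6] = (21/10) / (1/2) = 21/5.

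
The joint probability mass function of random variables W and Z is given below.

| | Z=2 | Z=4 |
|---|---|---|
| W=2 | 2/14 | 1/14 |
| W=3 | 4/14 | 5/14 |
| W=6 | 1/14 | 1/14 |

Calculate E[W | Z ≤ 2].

P(Z ≤ 2) = 1/2.
Σ W·P over the event = 2·(2/14) + 3·(4/14) + 6·(1/14) = 11/7.
E[W | Z ≤ 2] = (11/7) / (1/2) = 22/7.

22/7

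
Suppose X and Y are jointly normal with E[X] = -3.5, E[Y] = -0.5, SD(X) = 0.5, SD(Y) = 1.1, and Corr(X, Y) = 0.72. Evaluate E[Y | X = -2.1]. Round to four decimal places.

E[Y | X=x] = μ_Y + ρ(σ_Y/σ_X)(x − μ_X) for jointly normal variables.
E[Y | X=-2.1] = -0.5 + (0.72)·(1.1/0.5)·(-2.1 − (-3.5)) = -0.5 + (1.584)·(1.4) = 1.7176.

1.7176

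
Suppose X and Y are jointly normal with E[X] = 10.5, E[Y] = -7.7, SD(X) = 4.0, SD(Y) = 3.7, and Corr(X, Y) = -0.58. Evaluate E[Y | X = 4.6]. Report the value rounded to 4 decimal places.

E[Y | X=x] = μ_Y + ρ(σ_Y/σ_X)(x − μ_X) for jointly normal variables.
E[Y | X=4.6] = -7.7 + (-0.58)·(3.7/4.0)·(4.6 − (10.5)) = -7.7 + (-0.5365)·(-5.9) = -4.5347.

-4.5347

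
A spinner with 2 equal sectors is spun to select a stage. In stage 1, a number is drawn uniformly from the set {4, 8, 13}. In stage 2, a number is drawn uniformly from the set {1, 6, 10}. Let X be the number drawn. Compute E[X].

E[X | stage 1] = (4+8+13)/3 = 25/3.
E[X | stage 2] = (1+6+10)/3 = 17/3.
E[X] = (1/2)·(25/3) + (1/2)·(17/3) = 7.

7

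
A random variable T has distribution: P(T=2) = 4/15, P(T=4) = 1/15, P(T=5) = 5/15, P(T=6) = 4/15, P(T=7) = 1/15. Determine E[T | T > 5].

31/5

P(T > 5) = 1/3.
Σ over the event: 6·4/15 + 7·1/15 = 31/15.
E[T | T > 5] = (31/15) / (1/3) = 31/5.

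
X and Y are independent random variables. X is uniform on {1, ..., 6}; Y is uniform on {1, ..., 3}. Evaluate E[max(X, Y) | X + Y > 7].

P(X + Y > 7) = 1/6.
Summing max(X,Y)·P(x,y) over outcomes with X + Y > 7 gives 17/18.
E[max(X, Y) | X + Y > 7] = (17/18) / (1/6) = 17/3.

17/3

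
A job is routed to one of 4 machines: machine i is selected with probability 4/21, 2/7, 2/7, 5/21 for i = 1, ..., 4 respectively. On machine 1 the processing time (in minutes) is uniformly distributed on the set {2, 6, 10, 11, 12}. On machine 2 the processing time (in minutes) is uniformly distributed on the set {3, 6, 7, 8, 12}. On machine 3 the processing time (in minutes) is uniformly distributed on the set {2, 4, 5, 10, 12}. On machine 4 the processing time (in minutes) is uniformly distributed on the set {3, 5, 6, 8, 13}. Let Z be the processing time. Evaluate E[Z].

251/35

E[Z | machine 1] = (2+6+10+11+12)/5 = 41/5.
E[Z | machine 2] = (3+6+7+8+12)/5 = 36/5.
E[Z | machine 3] = (2+4+5+10+12)/5 = 33/5.
E[Z | machine 4] = (3+5+6+8+13)/5 = 7.
E[Z] = (4/21)·(41/5) + (2/7)·(36/5) + (2/7)·(33/5) + (5/21)·(7) = 251/35.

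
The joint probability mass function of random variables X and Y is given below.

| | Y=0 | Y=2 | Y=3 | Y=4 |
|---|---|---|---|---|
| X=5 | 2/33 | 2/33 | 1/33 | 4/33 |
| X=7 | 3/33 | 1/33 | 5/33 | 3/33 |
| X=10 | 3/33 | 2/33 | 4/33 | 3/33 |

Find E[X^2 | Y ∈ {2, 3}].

323/5

P(Y ∈ {2, 3}) = 5/11.
Summing X^2·P(X=x,Y=y) over the conditioning event gives 323/11.
E[X^2 | Y ∈ {2, 3}] = (323/11) / (5/11) = 323/5.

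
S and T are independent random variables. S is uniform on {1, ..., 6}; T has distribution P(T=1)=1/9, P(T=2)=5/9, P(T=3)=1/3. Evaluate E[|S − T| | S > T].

P(S > T) = 17/27.
Summing |S−T|·P(x,y) over outcomes with S > T gives 83/54.
E[|S − T| | S > T] = (83/54) / (17/27) = 83/34.

83/34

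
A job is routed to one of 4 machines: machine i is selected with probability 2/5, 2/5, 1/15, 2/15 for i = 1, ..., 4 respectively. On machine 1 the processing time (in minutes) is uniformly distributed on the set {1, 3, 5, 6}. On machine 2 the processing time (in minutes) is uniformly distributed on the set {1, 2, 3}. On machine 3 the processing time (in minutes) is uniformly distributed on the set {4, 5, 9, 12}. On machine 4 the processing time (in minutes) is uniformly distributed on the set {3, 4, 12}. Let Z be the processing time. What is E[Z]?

164/45

E[Z | machine 1] = (1+3+5+6)/4 = 15/4.
E[Z | machine 2] = (1+2+3)/3 = 2.
E[Z | machine 3] = (4+5+9+12)/4 = 15/2.
E[Z | machine 4] = (3+4+12)/3 = 19/3.
By the law of total expectation,
E[Z] = (2/5)·(15/4) + (2/5)·(2) + (1/15)·(15/2) + (2/15)·(19/3) = 164/45.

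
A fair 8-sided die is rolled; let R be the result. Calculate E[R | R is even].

5

Given R is even, R is equally likely to be any of {2, 4, 6, 8}.
E[R | R is even] = (2 + 4 + 6 + 8) / 4 = 5.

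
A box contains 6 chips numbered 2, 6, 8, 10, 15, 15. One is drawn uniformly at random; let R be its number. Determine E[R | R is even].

P(R is even) = 2/3.
Σ over the event: 2·1/6 + 6·1/6 + 8·1/6 + 10·1/6 = 13/3.
E[R | R is even] = (13/3) / (2/3) = 13/2.

13/2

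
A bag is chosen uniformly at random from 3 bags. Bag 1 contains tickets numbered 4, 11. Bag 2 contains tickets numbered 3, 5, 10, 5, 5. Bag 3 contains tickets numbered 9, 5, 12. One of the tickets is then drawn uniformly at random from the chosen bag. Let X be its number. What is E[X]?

653/90

E[X | bag 1] = (4+11)/2 = 15/2.
E[X | bag 2] = (3+5+10+5+5)/5 = 28/5.
E[X | bag 3] = (9+5+12)/3 = 26/3.
E[X] = (1/3)·(15/2) + (1/3)·(28/5) + (1/3)·(26/3) = 653/90.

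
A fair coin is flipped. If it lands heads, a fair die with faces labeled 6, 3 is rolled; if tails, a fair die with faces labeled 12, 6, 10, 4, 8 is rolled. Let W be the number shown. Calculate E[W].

25/4

E[W | heads] = (6+3)/2 = 9/2.
E[W | tails] = (12+6+10+4+8)/5 = 8.
By the law of total expectation,
E[W] = (1/2)·(9/2) + (1/2)·(8) = 25/4.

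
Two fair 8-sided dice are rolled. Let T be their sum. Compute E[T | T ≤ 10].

310/43

P(T ≤ 10) = 43/64.
E[T | T ≤ 10] = (155/32) / (43/64) = 310/43.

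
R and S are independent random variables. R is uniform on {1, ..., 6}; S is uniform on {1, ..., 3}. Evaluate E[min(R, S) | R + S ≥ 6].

Outcomes with R + S ≥ 6: (3,3), (4,2), (4,3), (5,1), (5,2), (5,3), (6,1), (6,2), (6,3), each with probability 1/18.
E[min(R, S) | R + S ≥ 6] = (3 + 2 + 3 + 1 + 2 + 3 + 1 + 2 + 3) / 9 = 20/9.

20/9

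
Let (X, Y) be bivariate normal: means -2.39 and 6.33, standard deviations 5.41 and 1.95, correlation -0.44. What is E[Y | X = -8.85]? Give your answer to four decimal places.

For a bivariate normal, E[Y | X=x] = μ_Y + ρ·(σ_Y/σ_X)·(x − μ_X).
E[Y | X=-8.85] = 6.33 + (-0.44)·(1.95/5.41)·(-8.85 − (-2.39)) = 6.33 + (-0.158595)·(-6.46) = 7.3545.

7.3545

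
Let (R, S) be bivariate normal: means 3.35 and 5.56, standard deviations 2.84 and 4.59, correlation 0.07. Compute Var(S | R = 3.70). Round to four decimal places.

20.9649

For a bivariate normal, Var(S | R=x) = σ_S²(1 − ρ²).
Var(S | R=3.70) = (4.59)²·(1 − (0.07)²) = 21.0681·0.9951 = 20.9649.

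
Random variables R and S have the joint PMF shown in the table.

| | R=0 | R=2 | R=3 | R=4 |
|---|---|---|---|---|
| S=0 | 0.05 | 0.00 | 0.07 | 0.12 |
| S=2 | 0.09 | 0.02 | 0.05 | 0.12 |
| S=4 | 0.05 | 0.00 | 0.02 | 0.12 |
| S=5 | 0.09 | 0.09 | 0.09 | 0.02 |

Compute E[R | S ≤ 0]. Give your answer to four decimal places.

2.8750

P(S ≤ 0) = 0.24.
Σ R·P over the event = 0·(0.05) + 3·(0.07) + 4·(0.12) = 0.69.
E[R | S ≤ 0] = (0.69) / (0.24) = 2.8750.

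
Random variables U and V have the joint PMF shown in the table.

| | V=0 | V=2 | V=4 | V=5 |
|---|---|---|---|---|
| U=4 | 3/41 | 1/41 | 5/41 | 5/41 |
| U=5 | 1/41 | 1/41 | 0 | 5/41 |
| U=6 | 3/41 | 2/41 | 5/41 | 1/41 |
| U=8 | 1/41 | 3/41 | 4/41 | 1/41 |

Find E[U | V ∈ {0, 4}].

P(V ∈ {0, 4}) = 22/41.
Σ U·P over the event = 4·(3/41) + 4·(5/41) + 5·(1/41) + 6·(3/41) + 6·(5/41) + 8·(1/41) + 8·(4/41) = 125/41.
E[U | V ∈ {0, 4}] = (125/41) / (22/41) = 125/22.

125/22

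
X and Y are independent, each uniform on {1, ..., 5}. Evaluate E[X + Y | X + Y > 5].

P(X + Y > 5) = 3/5.
Summing (X+Y)·P(x,y) over outcomes with X + Y > 5 gives 22/5.
E[X + Y | X + Y > 5] = (22/5) / (3/5) = 22/3.

22/3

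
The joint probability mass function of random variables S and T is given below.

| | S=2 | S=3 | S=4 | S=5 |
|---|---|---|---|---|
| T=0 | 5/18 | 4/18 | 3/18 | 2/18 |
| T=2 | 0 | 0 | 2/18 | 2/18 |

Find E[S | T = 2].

P(T = 2) = 2/9.
Σ S·P over the event = 4·(2/18) + 5·(2/18) = 1.
E[S | T = 2] = (1) / (2/9) = 9/2.

9/2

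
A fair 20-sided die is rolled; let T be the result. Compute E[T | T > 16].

37/2

Given T > 16, T is equally likely to be any of {17, 18, 19, 20}.
E[T | T > 16] = (17 + 18 + 19 + 20) / 4 = 37/2.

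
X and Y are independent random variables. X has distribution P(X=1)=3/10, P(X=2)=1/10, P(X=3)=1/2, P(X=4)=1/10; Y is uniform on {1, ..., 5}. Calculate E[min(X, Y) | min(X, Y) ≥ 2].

19/7

P(min(X, Y) ≥ 2) = 14/25.
Summing min(X,Y)·P(x,y) over outcomes with min(X, Y) ≥ 2 gives 38/25.
E[min(X, Y) | min(X, Y) ≥ 2] = (38/25) / (14/25) = 19/7.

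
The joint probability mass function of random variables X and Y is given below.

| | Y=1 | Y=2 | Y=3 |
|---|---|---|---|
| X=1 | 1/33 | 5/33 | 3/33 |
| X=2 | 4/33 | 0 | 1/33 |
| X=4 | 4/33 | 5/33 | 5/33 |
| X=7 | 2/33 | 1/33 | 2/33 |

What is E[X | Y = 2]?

32/11

P(Y = 2) = 1/3.
Σ X·P over the event = 1·(5/33) + 4·(5/33) + 7·(1/33) = 32/33.
E[X | Y = 2] = (32/33) / (1/3) = 32/11.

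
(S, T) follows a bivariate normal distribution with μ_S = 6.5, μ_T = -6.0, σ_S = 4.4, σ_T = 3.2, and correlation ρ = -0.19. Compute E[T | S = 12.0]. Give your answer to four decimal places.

-6.7600

For a bivariate normal, E[T | S=x] = μ_T + ρ·(σ_T/σ_S)·(x − μ_S).
E[T | S=12.0] = -6.0 + (-0.19)·(3.2/4.4)·(12.0 − (6.5)) = -6.0 + (-0.13818)·(5.5) = -6.7600.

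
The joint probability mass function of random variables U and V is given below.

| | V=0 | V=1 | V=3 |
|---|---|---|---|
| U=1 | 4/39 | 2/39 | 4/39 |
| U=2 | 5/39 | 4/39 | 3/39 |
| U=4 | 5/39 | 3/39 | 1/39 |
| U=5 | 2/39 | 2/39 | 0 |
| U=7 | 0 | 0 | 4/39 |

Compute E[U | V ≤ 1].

P(V ≤ 1) = 9/13.
Σ U·P over the event = 1·(4/39) + 1·(2/39) + 2·(5/39) + 2·(4/39) + 4·(5/39) + 4·(3/39) + 5·(2/39) + 5·(2/39) = 76/39.
E[U | V ≤ 1] = (76/39) / (9/13) = 76/27.

76/27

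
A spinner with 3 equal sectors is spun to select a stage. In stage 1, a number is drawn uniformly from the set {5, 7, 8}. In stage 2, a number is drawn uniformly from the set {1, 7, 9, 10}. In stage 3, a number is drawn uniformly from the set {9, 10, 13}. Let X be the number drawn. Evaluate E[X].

E[X | stage 1] = (5+7+8)/3 = 20/3.
E[X | stage 2] = (1+7+9+10)/4 = 27/4.
E[X | stage 3] = (9+10+13)/3 = 32/3.
By the law of total expectation,
E[X] = (1/3)·(20/3) + (1/3)·(27/4) + (1/3)·(32/3) = 289/36.

289/36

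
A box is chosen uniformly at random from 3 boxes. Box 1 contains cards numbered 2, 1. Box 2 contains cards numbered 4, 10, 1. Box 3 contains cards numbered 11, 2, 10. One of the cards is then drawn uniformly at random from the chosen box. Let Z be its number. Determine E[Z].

E[Z | box 1] = (2+1)/2 = 3/2.
E[Z | box 2] = (4+10+1)/3 = 5.
E[Z | box 3] = (11+2+10)/3 = 23/3.
By the law of total expectation,
E[Z] = (1/3)·(3/2) + (1/3)·(5) + (1/3)·(23/3) = 85/18.

85/18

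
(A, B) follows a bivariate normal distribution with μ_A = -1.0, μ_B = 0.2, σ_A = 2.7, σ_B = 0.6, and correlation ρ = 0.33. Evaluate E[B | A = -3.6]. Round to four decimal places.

E[B | A=x] = μ_B + ρ(σ_B/σ_A)(x − μ_A) for jointly normal variables.
E[B | A=-3.6] = 0.2 + (0.33)·(0.6/2.7)·(-3.6 − (-1.0)) = 0.2 + (0.073333)·(-2.6) = 0.0093.

0.0093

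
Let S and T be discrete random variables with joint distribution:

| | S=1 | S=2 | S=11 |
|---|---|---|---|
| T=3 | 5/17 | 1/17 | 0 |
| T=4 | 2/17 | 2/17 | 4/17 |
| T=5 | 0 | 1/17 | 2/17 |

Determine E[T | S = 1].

P(S = 1) = 7/17.
Σ T·P over the event = 3·(5/17) + 4·(2/17) = 23/17.
E[T | S = 1] = (23/17) / (7/17) = 23/7.

23/7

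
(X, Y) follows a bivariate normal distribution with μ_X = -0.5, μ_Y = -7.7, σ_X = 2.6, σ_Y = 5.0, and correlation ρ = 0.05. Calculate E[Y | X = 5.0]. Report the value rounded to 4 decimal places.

-7.1712

For a bivariate normal, E[Y | X=x] = μ_Y + ρ·(σ_Y/σ_X)·(x − μ_X).
E[Y | X=5.0] = -7.7 + (0.05)·(5.0/2.6)·(5.0 − (-0.5)) = -7.7 + (0.096154)·(5.5) = -7.1712.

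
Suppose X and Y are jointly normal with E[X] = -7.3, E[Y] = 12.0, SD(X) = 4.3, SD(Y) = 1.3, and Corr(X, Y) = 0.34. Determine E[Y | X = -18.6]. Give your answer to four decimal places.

The regression of Y on X has slope ρ·σ_Y/σ_X and passes through (μ_X, μ_Y).
E[Y | X=-18.6] = 12.0 + (0.34)·(1.3/4.3)·(-18.6 − (-7.3)) = 12.0 + (0.10279)·(-11.3) = 10.8385.

10.8385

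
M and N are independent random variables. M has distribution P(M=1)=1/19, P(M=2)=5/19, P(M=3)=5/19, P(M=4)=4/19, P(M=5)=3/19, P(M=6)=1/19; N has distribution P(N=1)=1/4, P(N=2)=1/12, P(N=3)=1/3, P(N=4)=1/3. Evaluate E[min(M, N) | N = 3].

50/19

P(N = 3) = 1/3.
Summing min(M,N)·P(x,y) over outcomes with N = 3 gives 50/57.
E[min(M, N) | N = 3] = (50/57) / (1/3) = 50/19.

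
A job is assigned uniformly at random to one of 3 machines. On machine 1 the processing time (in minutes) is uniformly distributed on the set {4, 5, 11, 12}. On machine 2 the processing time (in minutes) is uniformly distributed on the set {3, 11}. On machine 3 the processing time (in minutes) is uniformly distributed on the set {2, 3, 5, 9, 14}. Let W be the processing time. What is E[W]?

36/5

E[W | machine 1] = (4+5+11+12)/4 = 8.
E[W | machine 2] = (3+11)/2 = 7.
E[W | machine 3] = (2+3+5+9+14)/5 = 33/5.
By the law of total expectation,
E[W] = (1/3)·(8) + (1/3)·(7) + (1/3)·(33/5) = 36/5.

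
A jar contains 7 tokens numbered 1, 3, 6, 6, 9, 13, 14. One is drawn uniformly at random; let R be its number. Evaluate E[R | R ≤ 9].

P(R ≤ 9) = 5/7.
Σ over the event: 1·1/7 + 3·1/7 + 6·2/7 + 9·1/7 = 25/7.
E[R | R ≤ 9] = (25/7) / (5/7) = 5.

5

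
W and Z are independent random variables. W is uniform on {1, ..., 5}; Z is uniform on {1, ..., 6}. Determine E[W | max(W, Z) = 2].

Outcomes with max(W, Z) = 2: (1,2), (2,1), (2,2), each with probability 1/30.
E[W | max(W, Z) = 2] = (1 + 2 + 2) / 3 = 5/3.

5/3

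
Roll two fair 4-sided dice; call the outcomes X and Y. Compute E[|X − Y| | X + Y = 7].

Outcomes with X + Y = 7: (3,4), (4,3), each with probability 1/16.
E[|X − Y| | X + Y = 7] = (1 + 1) / 2 = 1.

1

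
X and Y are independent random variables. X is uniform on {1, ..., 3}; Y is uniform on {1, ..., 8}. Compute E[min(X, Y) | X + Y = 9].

2

Outcomes with X + Y = 9: (1,8), (2,7), (3,6), each with probability 1/24.
E[min(X, Y) | X + Y = 9] = (1 + 2 + 3) / 3 = 2.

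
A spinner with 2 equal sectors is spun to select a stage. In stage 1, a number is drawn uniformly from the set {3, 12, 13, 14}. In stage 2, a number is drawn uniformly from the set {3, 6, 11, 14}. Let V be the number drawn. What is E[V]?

E[V | stage 1] = (3+12+13+14)/4 = 21/2.
E[V | stage 2] = (3+6+11+14)/4 = 17/2.
By the law of total expectation,
E[V] = (1/2)·(21/2) + (1/2)·(17/2) = 19/2.

19/2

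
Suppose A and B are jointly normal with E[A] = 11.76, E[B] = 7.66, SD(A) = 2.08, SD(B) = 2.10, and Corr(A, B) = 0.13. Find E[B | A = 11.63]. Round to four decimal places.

7.6429

The regression of B on A has slope ρ·σ_B/σ_A and passes through (μ_A, μ_B).
E[B | A=11.63] = 7.66 + (0.13)·(2.10/2.08)·(11.63 − (11.76)) = 7.66 + (0.13125)·(-0.13) = 7.6429.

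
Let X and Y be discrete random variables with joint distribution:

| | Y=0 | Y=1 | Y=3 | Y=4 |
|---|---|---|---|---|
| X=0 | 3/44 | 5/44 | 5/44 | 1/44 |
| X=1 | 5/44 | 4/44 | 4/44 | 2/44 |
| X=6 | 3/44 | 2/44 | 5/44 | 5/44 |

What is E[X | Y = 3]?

P(Y = 3) = 7/22.
Σ X·P over the event = 0·(5/44) + 1·(4/44) + 6·(5/44) = 17/22.
E[X | Y = 3] = (17/22) / (7/22) = 17/7.

17/7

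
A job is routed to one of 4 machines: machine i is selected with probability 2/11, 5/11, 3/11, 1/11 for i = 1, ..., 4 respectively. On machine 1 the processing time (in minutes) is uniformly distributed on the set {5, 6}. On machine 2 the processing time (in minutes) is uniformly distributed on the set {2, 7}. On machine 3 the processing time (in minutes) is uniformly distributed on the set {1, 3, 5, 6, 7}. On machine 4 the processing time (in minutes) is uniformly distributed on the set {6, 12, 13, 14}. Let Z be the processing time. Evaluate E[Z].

1159/220

E[Z | machine 1] = (5+6)/2 = 11/2.
E[Z | machine 2] = (2+7)/2 = 9/2.
E[Z | machine 3] = (1+3+5+6+7)/5 = 22/5.
E[Z | machine 4] = (6+12+13+14)/4 = 45/4.
By the law of total expectation,
E[Z] = (2/11)·(11/2) + (5/11)·(9/2) + (3/11)·(22/5) + (1/11)·(45/4) = 1159/220.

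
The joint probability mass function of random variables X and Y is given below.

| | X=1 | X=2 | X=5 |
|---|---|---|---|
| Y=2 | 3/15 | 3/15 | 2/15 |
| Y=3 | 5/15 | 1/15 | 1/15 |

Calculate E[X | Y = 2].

19/8

P(Y = 2) = 8/15.
Σ X·P over the event = 1·(3/15) + 2·(3/15) + 5·(2/15) = 19/15.
E[X | Y = 2] = (19/15) / (8/15) = 19/8.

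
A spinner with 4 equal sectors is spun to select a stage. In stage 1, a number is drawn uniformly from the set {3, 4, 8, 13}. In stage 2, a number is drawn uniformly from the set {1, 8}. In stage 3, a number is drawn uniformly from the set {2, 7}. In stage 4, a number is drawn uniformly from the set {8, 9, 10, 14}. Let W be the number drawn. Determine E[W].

105/16

E[W | stage 1] = (3+4+8+13)/4 = 7.
E[W | stage 2] = (1+8)/2 = 9/2.
E[W | stage 3] = (2+7)/2 = 9/2.
E[W | stage 4] = (8+9+10+14)/4 = 41/4.
By the law of total expectation,
E[W] = (1/4)·(7) + (1/4)·(9/2) + (1/4)·(9/2) + (1/4)·(41/4) = 105/16.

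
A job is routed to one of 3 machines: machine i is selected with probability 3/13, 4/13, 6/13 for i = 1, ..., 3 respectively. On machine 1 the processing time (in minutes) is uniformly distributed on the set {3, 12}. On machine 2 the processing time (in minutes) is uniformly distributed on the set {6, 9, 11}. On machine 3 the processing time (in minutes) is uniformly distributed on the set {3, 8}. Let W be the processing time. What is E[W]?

541/78

E[W | machine 1] = (3+12)/2 = 15/2.
E[W | machine 2] = (6+9+11)/3 = 26/3.
E[W | machine 3] = (3+8)/2 = 11/2.
By the law of total expectation,
E[W] = (3/13)·(15/2) + (4/13)·(26/3) + (6/13)·(11/2) = 541/78.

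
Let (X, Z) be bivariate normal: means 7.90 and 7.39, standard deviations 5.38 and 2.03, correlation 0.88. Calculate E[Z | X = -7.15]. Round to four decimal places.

2.3927

For a bivariate normal, E[Z | X=x] = μ_Z + ρ·(σ_Z/σ_X)·(x − μ_X).
E[Z | X=-7.15] = 7.39 + (0.88)·(2.03/5.38)·(-7.15 − (7.90)) = 7.39 + (0.332045)·(-15.05) = 2.3927.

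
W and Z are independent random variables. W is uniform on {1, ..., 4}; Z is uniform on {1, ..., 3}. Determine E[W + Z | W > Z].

P(W > Z) = 1/2.
Summing (W+Z)·P(x,y) over outcomes with W > Z gives 5/2.
E[W + Z | W > Z] = (5/2) / (1/2) = 5.

5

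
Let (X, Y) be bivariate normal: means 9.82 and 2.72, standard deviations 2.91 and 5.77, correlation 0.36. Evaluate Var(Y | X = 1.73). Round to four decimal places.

For a bivariate normal, Var(Y | X=x) = σ_Y²(1 − ρ²).
Var(Y | X=1.73) = (5.77)²·(1 − (0.36)²) = 33.2929·0.8704 = 28.9781.

28.9781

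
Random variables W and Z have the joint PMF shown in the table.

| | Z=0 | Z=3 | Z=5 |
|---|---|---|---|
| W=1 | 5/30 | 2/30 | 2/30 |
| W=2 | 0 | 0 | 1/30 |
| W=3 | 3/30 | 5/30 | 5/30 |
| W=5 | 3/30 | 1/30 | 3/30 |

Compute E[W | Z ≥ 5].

34/11

P(Z ≥ 5) = 11/30.
Σ W·P over the event = 1·(2/30) + 2·(1/30) + 3·(5/30) + 5·(3/30) = 17/15.
E[W | Z ≥ 5] = (17/15) / (11/30) = 34/11.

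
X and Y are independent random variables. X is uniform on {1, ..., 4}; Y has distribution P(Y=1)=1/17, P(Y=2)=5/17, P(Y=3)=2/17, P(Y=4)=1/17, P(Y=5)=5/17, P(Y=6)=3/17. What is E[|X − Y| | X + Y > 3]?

126/61

P(X + Y > 3) = 61/68.
Summing |X−Y|·P(x,y) over outcomes with X + Y > 3 gives 63/34.
E[|X − Y| | X + Y > 3] = (63/34) / (61/68) = 126/61.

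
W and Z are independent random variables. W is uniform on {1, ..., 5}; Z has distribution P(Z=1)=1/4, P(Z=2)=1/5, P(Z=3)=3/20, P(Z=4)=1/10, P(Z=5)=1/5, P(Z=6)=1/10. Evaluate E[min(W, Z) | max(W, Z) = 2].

P(max(W, Z) = 2) = 13/100.
Summing min(W,Z)·P(x,y) over outcomes with max(W, Z) = 2 gives 17/100.
E[min(W, Z) | max(W, Z) = 2] = (17/100) / (13/100) = 17/13.

17/13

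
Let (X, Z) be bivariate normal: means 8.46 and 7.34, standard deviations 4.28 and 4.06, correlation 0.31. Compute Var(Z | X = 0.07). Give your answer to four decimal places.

14.8995

For a bivariate normal, Var(Z | X=x) = σ_Z²(1 − ρ²).
Var(Z | X=0.07) = (4.06)²·(1 − (0.31)²) = 16.4836·0.9039 = 14.8995.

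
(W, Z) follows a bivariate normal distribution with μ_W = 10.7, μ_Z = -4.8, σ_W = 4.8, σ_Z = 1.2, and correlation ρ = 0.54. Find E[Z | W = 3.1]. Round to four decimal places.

-5.8260

For a bivariate normal, E[Z | W=x] = μ_Z + ρ·(σ_Z/σ_W)·(x − μ_W).
E[Z | W=3.1] = -4.8 + (0.54)·(1.2/4.8)·(3.1 − (10.7)) = -4.8 + (0.135)·(-7.6) = -5.8260.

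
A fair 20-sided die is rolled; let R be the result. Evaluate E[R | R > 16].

37/2

Given R > 16, R is equally likely to be any of {17, 18, 19, 20}.
E[R | R > 16] = (17 + 18 + 19 + 20) / 4 = 37/2.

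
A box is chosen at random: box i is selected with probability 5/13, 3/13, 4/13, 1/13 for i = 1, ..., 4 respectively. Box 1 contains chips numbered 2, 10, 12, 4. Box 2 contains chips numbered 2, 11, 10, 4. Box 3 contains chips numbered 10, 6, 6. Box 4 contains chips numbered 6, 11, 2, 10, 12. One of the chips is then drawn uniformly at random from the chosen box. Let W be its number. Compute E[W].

5567/780

E[W | box 1] = (2+10+12+4)/4 = 7.
E[W | box 2] = (2+11+10+4)/4 = 27/4.
E[W | box 3] = (10+6+6)/3 = 22/3.
E[W | box 4] = (6+11+2+10+12)/5 = 41/5.
E[W] = (5/13)·(7) + (3/13)·(27/4) + (4/13)·(22/3) + (1/13)·(41/5) = 5567/780.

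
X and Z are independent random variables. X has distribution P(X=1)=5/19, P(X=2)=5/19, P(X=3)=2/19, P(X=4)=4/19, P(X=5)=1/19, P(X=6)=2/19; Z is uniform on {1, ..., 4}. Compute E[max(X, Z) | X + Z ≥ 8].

31/6

P(X + Z ≥ 8) = 3/19.
Summing max(X,Z)·P(x,y) over outcomes with X + Z ≥ 8 gives 31/38.
E[max(X, Z) | X + Z ≥ 8] = (31/38) / (3/19) = 31/6.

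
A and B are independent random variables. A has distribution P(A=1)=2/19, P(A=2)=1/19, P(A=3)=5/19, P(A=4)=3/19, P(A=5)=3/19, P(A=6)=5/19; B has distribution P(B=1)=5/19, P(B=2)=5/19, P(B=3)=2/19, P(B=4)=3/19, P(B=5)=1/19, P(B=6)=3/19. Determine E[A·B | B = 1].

P(B = 1) = 5/19.
Summing AB·P(x,y) over outcomes with B = 1 gives 20/19.
E[A·B | B = 1] = (20/19) / (5/19) = 4.

4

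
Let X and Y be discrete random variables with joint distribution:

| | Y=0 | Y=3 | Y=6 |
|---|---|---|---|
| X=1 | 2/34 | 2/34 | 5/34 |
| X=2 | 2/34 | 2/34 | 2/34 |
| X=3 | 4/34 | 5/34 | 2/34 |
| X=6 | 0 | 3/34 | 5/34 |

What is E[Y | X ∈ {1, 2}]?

18/5

P(X ∈ {1, 2}) = 15/34.
Σ Y·P over the event = 0·(2/34) + 3·(2/34) + 6·(5/34) + 0·(2/34) + 3·(2/34) + 6·(2/34) = 27/17.
E[Y | X ∈ {1, 2}] = (27/17) / (15/34) = 18/5.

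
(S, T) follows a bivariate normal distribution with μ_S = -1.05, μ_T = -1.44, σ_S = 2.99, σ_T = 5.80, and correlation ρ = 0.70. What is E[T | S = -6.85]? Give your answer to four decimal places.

-9.3156

The regression of T on S has slope ρ·σ_T/σ_S and passes through (μ_S, μ_T).
E[T | S=-6.85] = -1.44 + (0.70)·(5.80/2.99)·(-6.85 − (-1.05)) = -1.44 + (1.35786)·(-5.8) = -9.3156.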